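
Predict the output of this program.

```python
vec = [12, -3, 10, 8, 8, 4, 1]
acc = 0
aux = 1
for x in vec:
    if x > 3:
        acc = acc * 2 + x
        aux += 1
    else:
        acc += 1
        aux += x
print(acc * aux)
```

x=12: >3, acc = 0*2+12 = 12; aux=2
x=-3: not >3, acc = 12+1 = 13; aux=-1
x=10: >3, acc = 13*2+10 = 36; aux=0
x=8: >3, acc = 36*2+8 = 80; aux=1
x=8: >3, acc = 80*2+8 = 168; aux=2
x=4: >3, acc = 168*2+4 = 340; aux=3
x=1: not >3, acc = 340+1 = 341; aux=4
acc*aux = 341*4 = 1364

1364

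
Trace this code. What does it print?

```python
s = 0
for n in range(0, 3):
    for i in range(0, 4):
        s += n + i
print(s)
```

30

n=0,i=0: s = 0+0 = 0
n=0,i=1: s = 0+1 = 1
n=0,i=2: s = 1+2 = 3
n=0,i=3: s = 3+3 = 6
n=1,i=0: s = 6+1 = 7
n=1,i=1: s = 7+2 = 9
n=1,i=2: s = 9+3 = 12
n=1,i=3: s = 12+4 = 16
n=2,i=0: s = 16+2 = 18
n=2,i=1: s = 18+3 = 21
n=2,i=2: s = 21+4 = 25
n=2,i=3: s = 25+5 = 30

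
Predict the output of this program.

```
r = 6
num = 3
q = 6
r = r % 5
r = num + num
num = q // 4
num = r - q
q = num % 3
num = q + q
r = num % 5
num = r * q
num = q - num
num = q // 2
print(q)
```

r = 6%5 = 1
r = 3+3 = 6
num = 6//4 = 1
num = 6-6 = 0
q = 0%3 = 0
num = 0+0 = 0
r = 0%5 = 0
num = 0*0 = 0
num = 0-0 = 0
num = 0//2 = 0

0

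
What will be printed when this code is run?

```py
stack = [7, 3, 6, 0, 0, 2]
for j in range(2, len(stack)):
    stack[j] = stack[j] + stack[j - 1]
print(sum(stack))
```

j=2: stack[2] = 6+3 = 9 → [7, 3, 9, 0, 0, 2]
j=3: stack[3] = 0+9 = 9 → [7, 3, 9, 9, 0, 2]
j=4: stack[4] = 0+9 = 9 → [7, 3, 9, 9, 9, 2]
j=5: stack[5] = 2+9 = 11 → [7, 3, 9, 9, 9, 11]
sum = 48

48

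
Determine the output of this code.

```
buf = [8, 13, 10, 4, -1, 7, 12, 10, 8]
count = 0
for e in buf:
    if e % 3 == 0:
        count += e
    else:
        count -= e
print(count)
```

e=8: not %3==0, count = 0-8 = -8
e=13: not %3==0, count = (-8)-13 = -21
e=10: not %3==0, count = (-21)-10 = -31
e=4: not %3==0, count = (-31)-4 = -35
e=-1: not %3==0, count = (-35)-(-1) = -34
e=7: not %3==0, count = (-34)-7 = -41
e=12: %3==0, count = (-41)+12 = -29
e=10: not %3==0, count = (-29)-10 = -39
e=8: not %3==0, count = (-39)-8 = -47

-47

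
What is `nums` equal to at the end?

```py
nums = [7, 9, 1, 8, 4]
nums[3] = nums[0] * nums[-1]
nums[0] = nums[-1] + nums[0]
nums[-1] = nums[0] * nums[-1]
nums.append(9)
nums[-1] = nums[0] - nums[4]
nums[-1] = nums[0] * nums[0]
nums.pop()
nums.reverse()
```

[44, 28, 1, 9, 11]

nums[3] = nums[0]*nums[-1] = 7*4 = 28 → [7, 9, 1, 28, 4]
nums[0] = nums[-1]+nums[0] = 4+7 = 11 → [11, 9, 1, 28, 4]
nums[-1] = nums[0]*nums[-1] = 11*4 = 44 → [11, 9, 1, 28, 44]
append 9 → [11, 9, 1, 28, 44, 9]
nums[-1] = nums[0]-nums[4] = 11-44 = -33 → [11, 9, 1, 28, 44, -33]
nums[-1] = nums[0]*nums[0] = 11*11 = 121 → [11, 9, 1, 28, 44, 121]
pop() removes 121 → [11, 9, 1, 28, 44]
reverse → [44, 28, 1, 9, 11]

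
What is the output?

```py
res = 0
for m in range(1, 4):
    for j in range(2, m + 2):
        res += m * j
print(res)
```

39

m=1,j=2: res = 0+2 = 2
m=2,j=2: res = 2+4 = 6
m=2,j=3: res = 6+6 = 12
m=3,j=2: res = 12+6 = 18
m=3,j=3: res = 18+9 = 27
m=3,j=4: res = 27+12 = 39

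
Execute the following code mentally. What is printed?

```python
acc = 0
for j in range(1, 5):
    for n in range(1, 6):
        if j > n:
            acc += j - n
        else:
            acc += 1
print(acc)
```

j=1,n=1: not 1>1, acc = 0+1 = 1
j=1,n=2: not 1>2, acc = 1+1 = 2
j=1,n=3: not 1>3, acc = 2+1 = 3
j=1,n=4: not 1>4, acc = 3+1 = 4
j=1,n=5: not 1>5, acc = 4+1 = 5
j=2,n=1: 2>1, acc = 5+1 = 6
j=2,n=2: not 2>2, acc = 6+1 = 7
j=2,n=3: not 2>3, acc = 7+1 = 8
j=2,n=4: not 2>4, acc = 8+1 = 9
j=2,n=5: not 2>5, acc = 9+1 = 10
j=3,n=1: 3>1, acc = 10+2 = 12
j=3,n=2: 3>2, acc = 12+1 = 13
j=3,n=3: not 3>3, acc = 13+1 = 14
j=3,n=4: not 3>4, acc = 14+1 = 15
j=3,n=5: not 3>5, acc = 15+1 = 16
j=4,n=1: 4>1, acc = 16+3 = 19
j=4,n=2: 4>2, acc = 19+2 = 21
j=4,n=3: 4>3, acc = 21+1 = 22
j=4,n=4: not 4>4, acc = 22+1 = 23
j=4,n=5: not 4>5, acc = 23+1 = 24

24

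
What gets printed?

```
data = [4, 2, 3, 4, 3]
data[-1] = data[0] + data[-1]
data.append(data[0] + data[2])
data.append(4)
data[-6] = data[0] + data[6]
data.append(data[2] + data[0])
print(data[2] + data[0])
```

7

data[-1] = data[0]+data[-1] = 4+3 = 7 → [4, 2, 3, 4, 7]
append data[0]+data[2] = 4+3 = 7 → [4, 2, 3, 4, 7, 7]
append 4 → [4, 2, 3, 4, 7, 7, 4]
data[-6] = data[0]+data[6] = 4+4 = 8 → [4, 8, 3, 4, 7, 7, 4]
append data[2]+data[0] = 3+4 = 7 → [4, 8, 3, 4, 7, 7, 4, 7]
data[2]+data[0] = 3+4 = 7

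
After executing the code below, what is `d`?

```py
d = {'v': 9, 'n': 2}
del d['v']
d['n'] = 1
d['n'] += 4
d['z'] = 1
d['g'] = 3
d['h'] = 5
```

{'n': 5, 'z': 1, 'g': 3, 'h': 5}

del 'v' → {'n': 2}
d['n'] = 1 → {'n': 1}
d['n'] = 1+4 = 5 → {'n': 5}
d['z'] = 1 → {'n': 5, 'z': 1}
d['g'] = 3 → {'n': 5, 'z': 1, 'g': 3}
d['h'] = 5 → {'n': 5, 'z': 1, 'g': 3, 'h': 5}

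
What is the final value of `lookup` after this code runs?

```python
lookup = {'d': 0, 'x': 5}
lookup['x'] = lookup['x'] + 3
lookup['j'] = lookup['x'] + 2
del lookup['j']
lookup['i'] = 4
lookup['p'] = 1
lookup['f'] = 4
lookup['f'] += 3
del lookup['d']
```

lookup['x'] = lookup['x']+3 = 8 → {'d': 0, 'x': 8}
lookup['j'] = lookup['x']+2 = 10 → {'d': 0, 'x': 8, 'j': 10}
del 'j' → {'d': 0, 'x': 8}
lookup['i'] = 4 → {'d': 0, 'x': 8, 'i': 4}
lookup['p'] = 1 → {'d': 0, 'x': 8, 'i': 4, 'p': 1}
lookup['f'] = 4 → {'d': 0, 'x': 8, 'i': 4, 'p': 1, 'f': 4}
lookup['f'] = 4+3 = 7 → {'d': 0, 'x': 8, 'i': 4, 'p': 1, 'f': 7}
del 'd' → {'x': 8, 'i': 4, 'p': 1, 'f': 7}

{'x': 8, 'i': 4, 'p': 1, 'f': 7}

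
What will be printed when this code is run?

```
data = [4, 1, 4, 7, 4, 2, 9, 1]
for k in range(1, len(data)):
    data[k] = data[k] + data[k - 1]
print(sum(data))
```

139

k=1: data[1] = 1+4 = 5 → [4, 5, 4, 7, 4, 2, 9, 1]
k=2: data[2] = 4+5 = 9 → [4, 5, 9, 7, 4, 2, 9, 1]
k=3: data[3] = 7+9 = 16 → [4, 5, 9, 16, 4, 2, 9, 1]
k=4: data[4] = 4+16 = 20 → [4, 5, 9, 16, 20, 2, 9, 1]
k=5: data[5] = 2+20 = 22 → [4, 5, 9, 16, 20, 22, 9, 1]
k=6: data[6] = 9+22 = 31 → [4, 5, 9, 16, 20, 22, 31, 1]
k=7: data[7] = 1+31 = 32 → [4, 5, 9, 16, 20, 22, 31, 32]
sum = 139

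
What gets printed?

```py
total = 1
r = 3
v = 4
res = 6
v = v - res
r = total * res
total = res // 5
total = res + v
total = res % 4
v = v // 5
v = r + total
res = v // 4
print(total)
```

v = 4-6 = -2
r = 1*6 = 6
total = 6//5 = 1
total = 6+(-2) = 4
total = 6%4 = 2
v = (-2)//5 = -1
v = 6+2 = 8
res = 8//4 = 2

2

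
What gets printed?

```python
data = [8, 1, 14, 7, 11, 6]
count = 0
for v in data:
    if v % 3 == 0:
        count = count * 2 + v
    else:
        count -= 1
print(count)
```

v=8: not %3==0, count = 0-1 = -1
v=1: not %3==0, count = (-1)-1 = -2
v=14: not %3==0, count = (-2)-1 = -3
v=7: not %3==0, count = (-3)-1 = -4
v=11: not %3==0, count = (-4)-1 = -5
v=6: %3==0, count = (-5)*2+6 = -4

-4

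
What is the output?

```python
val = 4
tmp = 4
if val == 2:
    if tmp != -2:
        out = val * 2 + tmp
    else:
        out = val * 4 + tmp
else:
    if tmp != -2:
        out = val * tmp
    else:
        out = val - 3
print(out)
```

16

val=4, tmp=4
val == 2 is False; tmp != -2 is True
→ out = val * tmp = 16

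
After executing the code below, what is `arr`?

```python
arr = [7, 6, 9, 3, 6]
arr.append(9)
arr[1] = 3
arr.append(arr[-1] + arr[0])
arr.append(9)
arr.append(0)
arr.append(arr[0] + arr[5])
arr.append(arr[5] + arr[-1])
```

append 9 → [7, 6, 9, 3, 6, 9]
arr[1] = 3 → [7, 3, 9, 3, 6, 9]
append arr[-1]+arr[0] = 9+7 = 16 → [7, 3, 9, 3, 6, 9, 16]
append 9 → [7, 3, 9, 3, 6, 9, 16, 9]
append 0 → [7, 3, 9, 3, 6, 9, 16, 9, 0]
append arr[0]+arr[5] = 7+9 = 16 → [7, 3, 9, 3, 6, 9, 16, 9, 0, 16]
append arr[5]+arr[-1] = 9+16 = 25 → [7, 3, 9, 3, 6, 9, 16, 9, 0, 16, 25]

[7, 3, 9, 3, 6, 9, 16, 9, 0, 16, 25]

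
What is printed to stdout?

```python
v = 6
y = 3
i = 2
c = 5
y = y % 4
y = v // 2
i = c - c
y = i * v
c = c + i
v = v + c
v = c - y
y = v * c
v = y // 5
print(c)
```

y = 3%4 = 3
y = 6//2 = 3
i = 5-5 = 0
y = 0*6 = 0
c = 5+0 = 5
v = 6+5 = 11
v = 5-0 = 5
y = 5*5 = 25
v = 25//5 = 5

5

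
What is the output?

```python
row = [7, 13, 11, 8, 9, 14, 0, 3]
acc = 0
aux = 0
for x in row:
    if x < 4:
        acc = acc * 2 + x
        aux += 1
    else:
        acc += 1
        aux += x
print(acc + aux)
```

91

x=7: not <4, acc = 0+1 = 1; aux=7
x=13: not <4, acc = 1+1 = 2; aux=20
x=11: not <4, acc = 2+1 = 3; aux=31
x=8: not <4, acc = 3+1 = 4; aux=39
x=9: not <4, acc = 4+1 = 5; aux=48
x=14: not <4, acc = 5+1 = 6; aux=62
x=0: <4, acc = 6*2+0 = 12; aux=63
x=3: <4, acc = 12*2+3 = 27; aux=64
acc+aux = 27+64 = 91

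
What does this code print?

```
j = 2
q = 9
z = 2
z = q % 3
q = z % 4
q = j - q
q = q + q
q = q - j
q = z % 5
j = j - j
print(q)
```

z = 9%3 = 0
q = 0%4 = 0
q = 2-0 = 2
q = 2+2 = 4
q = 4-2 = 2
q = 0%5 = 0
j = 2-2 = 0

0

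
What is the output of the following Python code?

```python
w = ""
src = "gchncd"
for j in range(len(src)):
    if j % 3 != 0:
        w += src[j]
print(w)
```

j=0: skip
j=1: add 'c' → 'c'
j=2: add 'h' → 'ch'
j=3: skip
j=4: add 'c' → 'chc'
j=5: add 'd' → 'chcd'

chcd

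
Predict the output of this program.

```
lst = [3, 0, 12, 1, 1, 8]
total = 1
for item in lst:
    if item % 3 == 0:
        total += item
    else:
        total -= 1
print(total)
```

item=3: %3==0, total = 1+3 = 4
item=0: %3==0, total = 4+0 = 4
item=12: %3==0, total = 4+12 = 16
item=1: not %3==0, total = 16-1 = 15
item=1: not %3==0, total = 15-1 = 14
item=8: not %3==0, total = 14-1 = 13

13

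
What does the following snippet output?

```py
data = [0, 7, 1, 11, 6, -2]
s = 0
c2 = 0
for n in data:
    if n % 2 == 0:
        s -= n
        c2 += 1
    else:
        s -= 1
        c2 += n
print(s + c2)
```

15

n=0: even, s = 0-0 = 0; c2=1
n=7: not even, s = 0-1 = -1; c2=8
n=1: not even, s = (-1)-1 = -2; c2=9
n=11: not even, s = (-2)-1 = -3; c2=20
n=6: even, s = (-3)-6 = -9; c2=21
n=-2: even, s = (-9)-(-2) = -7; c2=22
s+c2 = (-7)+22 = 15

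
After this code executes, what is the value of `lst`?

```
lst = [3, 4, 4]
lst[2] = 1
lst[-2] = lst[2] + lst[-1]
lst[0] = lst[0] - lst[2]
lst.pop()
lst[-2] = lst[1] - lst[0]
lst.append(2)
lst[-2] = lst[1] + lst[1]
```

lst[2] = 1 → [3, 4, 1]
lst[-2] = lst[2]+lst[-1] = 1+1 = 2 → [3, 2, 1]
lst[0] = lst[0]-lst[2] = 3-1 = 2 → [2, 2, 1]
pop() removes 1 → [2, 2]
lst[-2] = lst[1]-lst[0] = 2-2 = 0 → [0, 2]
append 2 → [0, 2, 2]
lst[-2] = lst[1]+lst[1] = 2+2 = 4 → [0, 4, 2]

[0, 4, 2]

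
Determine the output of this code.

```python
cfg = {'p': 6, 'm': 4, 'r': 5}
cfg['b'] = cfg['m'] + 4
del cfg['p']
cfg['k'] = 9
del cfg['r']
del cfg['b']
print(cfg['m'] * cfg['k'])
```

36

cfg['b'] = cfg['m']+4 = 8 → {'p': 6, 'm': 4, 'r': 5, 'b': 8}
del 'p' → {'m': 4, 'r': 5, 'b': 8}
cfg['k'] = 9 → {'m': 4, 'r': 5, 'b': 8, 'k': 9}
del 'r' → {'m': 4, 'b': 8, 'k': 9}
del 'b' → {'m': 4, 'k': 9}
cfg['m']*cfg['k'] = 4*9 = 36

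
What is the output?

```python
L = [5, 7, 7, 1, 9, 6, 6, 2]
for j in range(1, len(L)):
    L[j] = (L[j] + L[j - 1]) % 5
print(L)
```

[5, 2, 4, 0, 4, 0, 1, 3]

j=1: L[1] = (7+5)%5 = 2 → [5, 2, 7, 1, 9, 6, 6, 2]
j=2: L[2] = (7+2)%5 = 4 → [5, 2, 4, 1, 9, 6, 6, 2]
j=3: L[3] = (1+4)%5 = 0 → [5, 2, 4, 0, 9, 6, 6, 2]
j=4: L[4] = (9+0)%5 = 4 → [5, 2, 4, 0, 4, 6, 6, 2]
j=5: L[5] = (6+4)%5 = 0 → [5, 2, 4, 0, 4, 0, 6, 2]
j=6: L[6] = (6+0)%5 = 1 → [5, 2, 4, 0, 4, 0, 1, 2]
j=7: L[7] = (2+1)%5 = 3 → [5, 2, 4, 0, 4, 0, 1, 3]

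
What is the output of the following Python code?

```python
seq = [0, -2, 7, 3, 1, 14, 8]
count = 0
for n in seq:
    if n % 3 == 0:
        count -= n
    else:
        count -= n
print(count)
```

-31

n=0: %3==0, count = 0-0 = 0
n=-2: not %3==0, count = 0-(-2) = 2
n=7: not %3==0, count = 2-7 = -5
n=3: %3==0, count = (-5)-3 = -8
n=1: not %3==0, count = (-8)-1 = -9
n=14: not %3==0, count = (-9)-14 = -23
n=8: not %3==0, count = (-23)-8 = -31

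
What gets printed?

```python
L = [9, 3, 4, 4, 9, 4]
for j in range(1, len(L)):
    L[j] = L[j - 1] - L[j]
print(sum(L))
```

-11

j=1: L[1] = 9-3 = 6 → [9, 6, 4, 4, 9, 4]
j=2: L[2] = 6-4 = 2 → [9, 6, 2, 4, 9, 4]
j=3: L[3] = 2-4 = -2 → [9, 6, 2, -2, 9, 4]
j=4: L[4] = (-2)-9 = -11 → [9, 6, 2, -2, -11, 4]
j=5: L[5] = (-11)-4 = -15 → [9, 6, 2, -2, -11, -15]
sum = -11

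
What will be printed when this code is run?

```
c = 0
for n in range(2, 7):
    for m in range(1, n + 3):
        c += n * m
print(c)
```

505

n=2,m=1: c = 0+2 = 2
n=2,m=2: c = 2+4 = 6
n=2,m=3: c = 6+6 = 12
n=2,m=4: c = 12+8 = 20
n=3,m=1: c = 20+3 = 23
n=3,m=2: c = 23+6 = 29
n=3,m=3: c = 29+9 = 38
n=3,m=4: c = 38+12 = 50
n=3,m=5: c = 50+15 = 65
n=4,m=1: c = 65+4 = 69
n=4,m=2: c = 69+8 = 77
n=4,m=3: c = 77+12 = 89
n=4,m=4: c = 89+16 = 105
n=4,m=5: c = 105+20 = 125
n=4,m=6: c = 125+24 = 149
n=5,m=1: c = 149+5 = 154
n=5,m=2: c = 154+10 = 164
n=5,m=3: c = 164+15 = 179
n=5,m=4: c = 179+20 = 199
n=5,m=5: c = 199+25 = 224
n=5,m=6: c = 224+30 = 254
n=5,m=7: c = 254+35 = 289
n=6,m=1: c = 289+6 = 295
n=6,m=2: c = 295+12 = 307
n=6,m=3: c = 307+18 = 325
n=6,m=4: c = 325+24 = 349
n=6,m=5: c = 349+30 = 379
n=6,m=6: c = 379+36 = 415
n=6,m=7: c = 415+42 = 457
n=6,m=8: c = 457+48 = 505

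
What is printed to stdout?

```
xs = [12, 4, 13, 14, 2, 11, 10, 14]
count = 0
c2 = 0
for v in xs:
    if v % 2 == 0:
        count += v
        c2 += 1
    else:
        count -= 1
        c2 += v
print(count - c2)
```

24

v=12: even, count = 0+12 = 12; c2=1
v=4: even, count = 12+4 = 16; c2=2
v=13: not even, count = 16-1 = 15; c2=15
v=14: even, count = 15+14 = 29; c2=16
v=2: even, count = 29+2 = 31; c2=17
v=11: not even, count = 31-1 = 30; c2=28
v=10: even, count = 30+10 = 40; c2=29
v=14: even, count = 40+14 = 54; c2=30
count-c2 = 54-30 = 24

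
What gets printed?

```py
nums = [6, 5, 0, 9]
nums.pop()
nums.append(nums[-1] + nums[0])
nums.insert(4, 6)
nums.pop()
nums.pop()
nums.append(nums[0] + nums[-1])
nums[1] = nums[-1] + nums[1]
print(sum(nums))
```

23

pop() removes 9 → [6, 5, 0]
append nums[-1]+nums[0] = 0+6 = 6 → [6, 5, 0, 6]
insert 6 at 4 → [6, 5, 0, 6, 6]
pop() removes 6 → [6, 5, 0, 6]
pop() removes 6 → [6, 5, 0]
append nums[0]+nums[-1] = 6+0 = 6 → [6, 5, 0, 6]
nums[1] = nums[-1]+nums[1] = 6+5 = 11 → [6, 11, 0, 6]
sum = 23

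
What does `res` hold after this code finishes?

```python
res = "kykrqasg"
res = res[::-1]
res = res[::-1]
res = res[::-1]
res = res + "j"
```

reverse → 'gsaqrkyk'
reverse → 'kykrqasg'
reverse → 'gsaqrkyk'
+ 'j' → 'gsaqrkykj'

'gsaqrkykj'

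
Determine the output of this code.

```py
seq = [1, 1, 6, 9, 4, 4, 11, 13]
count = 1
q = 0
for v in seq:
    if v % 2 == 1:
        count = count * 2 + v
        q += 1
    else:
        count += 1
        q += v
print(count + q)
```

v=1: odd, count = 1*2+1 = 3; q=1
v=1: odd, count = 3*2+1 = 7; q=2
v=6: not odd, count = 7+1 = 8; q=8
v=9: odd, count = 8*2+9 = 25; q=9
v=4: not odd, count = 25+1 = 26; q=13
v=4: not odd, count = 26+1 = 27; q=17
v=11: odd, count = 27*2+11 = 65; q=18
v=13: odd, count = 65*2+13 = 143; q=19
count+q = 143+19 = 162

162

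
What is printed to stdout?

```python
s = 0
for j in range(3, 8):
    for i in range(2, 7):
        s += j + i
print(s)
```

j=3,i=2: s = 0+5 = 5
j=3,i=3: s = 5+6 = 11
j=3,i=4: s = 11+7 = 18
j=3,i=5: s = 18+8 = 26
j=3,i=6: s = 26+9 = 35
j=4,i=2: s = 35+6 = 41
j=4,i=3: s = 41+7 = 48
j=4,i=4: s = 48+8 = 56
j=4,i=5: s = 56+9 = 65
j=4,i=6: s = 65+10 = 75
j=5,i=2: s = 75+7 = 82
j=5,i=3: s = 82+8 = 90
j=5,i=4: s = 90+9 = 99
j=5,i=5: s = 99+10 = 109
j=5,i=6: s = 109+11 = 120
j=6,i=2: s = 120+8 = 128
j=6,i=3: s = 128+9 = 137
j=6,i=4: s = 137+10 = 147
j=6,i=5: s = 147+11 = 158
j=6,i=6: s = 158+12 = 170
j=7,i=2: s = 170+9 = 179
j=7,i=3: s = 179+10 = 189
j=7,i=4: s = 189+11 = 200
j=7,i=5: s = 200+12 = 212
j=7,i=6: s = 212+13 = 225

225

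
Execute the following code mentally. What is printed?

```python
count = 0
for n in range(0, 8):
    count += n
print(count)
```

n=0: count = 0+0 = 0
n=1: count = 0+1 = 1
n=2: count = 1+2 = 3
n=3: count = 3+3 = 6
n=4: count = 6+4 = 10
n=5: count = 10+5 = 15
n=6: count = 15+6 = 21
n=7: count = 21+7 = 28

28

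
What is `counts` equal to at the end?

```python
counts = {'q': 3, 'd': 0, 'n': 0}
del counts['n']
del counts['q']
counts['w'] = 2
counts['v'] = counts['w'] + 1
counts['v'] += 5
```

{'d': 0, 'w': 2, 'v': 8}

del 'n' → {'q': 3, 'd': 0}
del 'q' → {'d': 0}
counts['w'] = 2 → {'d': 0, 'w': 2}
counts['v'] = counts['w']+1 = 3 → {'d': 0, 'w': 2, 'v': 3}
counts['v'] = 3+5 = 8 → {'d': 0, 'w': 2, 'v': 8}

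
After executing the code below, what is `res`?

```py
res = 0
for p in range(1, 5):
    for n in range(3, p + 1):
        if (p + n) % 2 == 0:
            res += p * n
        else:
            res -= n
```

p=3,n=3: even sum, res = 0+9 = 9
p=4,n=3: odd sum, res = 9-3 = 6
p=4,n=4: even sum, res = 6+16 = 22

22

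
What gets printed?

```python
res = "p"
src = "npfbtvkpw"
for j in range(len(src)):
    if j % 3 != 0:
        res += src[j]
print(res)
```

j=0: skip
j=1: add 'p' → 'pp'
j=2: add 'f' → 'ppf'
j=3: skip
j=4: add 't' → 'ppft'
j=5: add 'v' → 'ppftv'
j=6: skip
j=7: add 'p' → 'ppftvp'
j=8: add 'w' → 'ppftvpw'

ppftvpw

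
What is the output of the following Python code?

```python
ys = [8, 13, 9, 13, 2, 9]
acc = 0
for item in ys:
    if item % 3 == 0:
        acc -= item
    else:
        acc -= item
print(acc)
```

item=8: not %3==0, acc = 0-8 = -8
item=13: not %3==0, acc = (-8)-13 = -21
item=9: %3==0, acc = (-21)-9 = -30
item=13: not %3==0, acc = (-30)-13 = -43
item=2: not %3==0, acc = (-43)-2 = -45
item=9: %3==0, acc = (-45)-9 = -54

-54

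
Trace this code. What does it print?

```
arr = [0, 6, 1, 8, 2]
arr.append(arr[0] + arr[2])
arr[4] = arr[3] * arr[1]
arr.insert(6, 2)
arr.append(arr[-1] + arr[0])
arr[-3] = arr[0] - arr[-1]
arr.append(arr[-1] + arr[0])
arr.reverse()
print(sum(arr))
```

append arr[0]+arr[2] = 0+1 = 1 → [0, 6, 1, 8, 2, 1]
arr[4] = arr[3]*arr[1] = 8*6 = 48 → [0, 6, 1, 8, 48, 1]
insert 2 at 6 → [0, 6, 1, 8, 48, 1, 2]
append arr[-1]+arr[0] = 2+0 = 2 → [0, 6, 1, 8, 48, 1, 2, 2]
arr[-3] = arr[0]-arr[-1] = 0-2 = -2 → [0, 6, 1, 8, 48, -2, 2, 2]
append arr[-1]+arr[0] = 2+0 = 2 → [0, 6, 1, 8, 48, -2, 2, 2, 2]
reverse → [2, 2, 2, -2, 48, 8, 1, 6, 0]
sum = 67

67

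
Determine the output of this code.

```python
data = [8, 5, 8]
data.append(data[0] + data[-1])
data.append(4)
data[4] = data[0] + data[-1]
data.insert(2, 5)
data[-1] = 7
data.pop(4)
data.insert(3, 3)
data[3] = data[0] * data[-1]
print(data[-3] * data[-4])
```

280

append data[0]+data[-1] = 8+8 = 16 → [8, 5, 8, 16]
append 4 → [8, 5, 8, 16, 4]
data[4] = data[0]+data[-1] = 8+4 = 12 → [8, 5, 8, 16, 12]
insert 5 at 2 → [8, 5, 5, 8, 16, 12]
data[-1] = 7 → [8, 5, 5, 8, 16, 7]
pop(4) removes 16 → [8, 5, 5, 8, 7]
insert 3 at 3 → [8, 5, 5, 3, 8, 7]
data[3] = data[0]*data[-1] = 8*7 = 56 → [8, 5, 5, 56, 8, 7]
data[-3]*data[-4] = 56*5 = 280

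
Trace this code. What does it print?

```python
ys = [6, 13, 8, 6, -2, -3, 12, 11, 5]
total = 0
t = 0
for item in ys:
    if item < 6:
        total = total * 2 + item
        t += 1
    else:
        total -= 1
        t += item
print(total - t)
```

item=6: not <6, total = 0-1 = -1; t=6
item=13: not <6, total = (-1)-1 = -2; t=19
item=8: not <6, total = (-2)-1 = -3; t=27
item=6: not <6, total = (-3)-1 = -4; t=33
item=-2: <6, total = (-4)*2+(-2) = -10; t=34
item=-3: <6, total = (-10)*2+(-3) = -23; t=35
item=12: not <6, total = (-23)-1 = -24; t=47
item=11: not <6, total = (-24)-1 = -25; t=58
item=5: <6, total = (-25)*2+5 = -45; t=59
total-t = (-45)-59 = -104

-104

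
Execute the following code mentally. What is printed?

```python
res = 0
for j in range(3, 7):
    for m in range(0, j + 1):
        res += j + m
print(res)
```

j=3,m=0: res = 0+3 = 3
j=3,m=1: res = 3+4 = 7
j=3,m=2: res = 7+5 = 12
j=3,m=3: res = 12+6 = 18
j=4,m=0: res = 18+4 = 22
j=4,m=1: res = 22+5 = 27
j=4,m=2: res = 27+6 = 33
j=4,m=3: res = 33+7 = 40
j=4,m=4: res = 40+8 = 48
j=5,m=0: res = 48+5 = 53
j=5,m=1: res = 53+6 = 59
j=5,m=2: res = 59+7 = 66
j=5,m=3: res = 66+8 = 74
j=5,m=4: res = 74+9 = 83
j=5,m=5: res = 83+10 = 93
j=6,m=0: res = 93+6 = 99
j=6,m=1: res = 99+7 = 106
j=6,m=2: res = 106+8 = 114
j=6,m=3: res = 114+9 = 123
j=6,m=4: res = 123+10 = 133
j=6,m=5: res = 133+11 = 144
j=6,m=6: res = 144+12 = 156

156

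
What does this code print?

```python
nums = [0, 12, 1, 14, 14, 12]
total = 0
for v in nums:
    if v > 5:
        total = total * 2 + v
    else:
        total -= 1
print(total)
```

168

v=0: not >5, total = 0-1 = -1
v=12: >5, total = (-1)*2+12 = 10
v=1: not >5, total = 10-1 = 9
v=14: >5, total = 9*2+14 = 32
v=14: >5, total = 32*2+14 = 78
v=12: >5, total = 78*2+12 = 168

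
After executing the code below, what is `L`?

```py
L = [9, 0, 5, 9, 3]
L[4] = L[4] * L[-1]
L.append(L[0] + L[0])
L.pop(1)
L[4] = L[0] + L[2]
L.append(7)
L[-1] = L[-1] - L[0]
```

[9, 5, 9, 9, 18, -2]

L[4] = L[4]*L[-1] = 3*3 = 9 → [9, 0, 5, 9, 9]
append L[0]+L[0] = 9+9 = 18 → [9, 0, 5, 9, 9, 18]
pop(1) removes 0 → [9, 5, 9, 9, 18]
L[4] = L[0]+L[2] = 9+9 = 18 → [9, 5, 9, 9, 18]
append 7 → [9, 5, 9, 9, 18, 7]
L[-1] = L[-1]-L[0] = 7-9 = -2 → [9, 5, 9, 9, 18, -2]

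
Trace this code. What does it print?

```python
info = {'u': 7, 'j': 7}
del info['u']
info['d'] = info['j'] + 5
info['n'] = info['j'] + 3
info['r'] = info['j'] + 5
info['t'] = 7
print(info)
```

del 'u' → {'j': 7}
info['d'] = info['j']+5 = 12 → {'j': 7, 'd': 12}
info['n'] = info['j']+3 = 10 → {'j': 7, 'd': 12, 'n': 10}
info['r'] = info['j']+5 = 12 → {'j': 7, 'd': 12, 'n': 10, 'r': 12}
info['t'] = 7 → {'j': 7, 'd': 12, 'n': 10, 'r': 12, 't': 7}

{'j': 7, 'd': 12, 'n': 10, 'r': 12, 't': 7}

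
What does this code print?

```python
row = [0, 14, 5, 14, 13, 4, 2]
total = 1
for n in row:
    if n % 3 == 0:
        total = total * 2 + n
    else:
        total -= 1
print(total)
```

-4

n=0: %3==0, total = 1*2+0 = 2
n=14: not %3==0, total = 2-1 = 1
n=5: not %3==0, total = 1-1 = 0
n=14: not %3==0, total = 0-1 = -1
n=13: not %3==0, total = (-1)-1 = -2
n=4: not %3==0, total = (-2)-1 = -3
n=2: not %3==0, total = (-3)-1 = -4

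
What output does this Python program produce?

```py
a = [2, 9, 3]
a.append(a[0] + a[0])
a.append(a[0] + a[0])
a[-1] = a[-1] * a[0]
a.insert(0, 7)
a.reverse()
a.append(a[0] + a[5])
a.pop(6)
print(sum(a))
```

33

append a[0]+a[0] = 2+2 = 4 → [2, 9, 3, 4]
append a[0]+a[0] = 2+2 = 4 → [2, 9, 3, 4, 4]
a[-1] = a[-1]*a[0] = 4*2 = 8 → [2, 9, 3, 4, 8]
insert 7 at 0 → [7, 2, 9, 3, 4, 8]
reverse → [8, 4, 3, 9, 2, 7]
append a[0]+a[5] = 8+7 = 15 → [8, 4, 3, 9, 2, 7, 15]
pop(6) removes 15 → [8, 4, 3, 9, 2, 7]
sum = 33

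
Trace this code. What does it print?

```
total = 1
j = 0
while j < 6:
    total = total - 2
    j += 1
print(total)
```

j=0: total = 1-2 = -1
j=1: total = (-1)-2 = -3
j=2: total = (-3)-2 = -5
j=3: total = (-5)-2 = -7
j=4: total = (-7)-2 = -9
j=5: total = (-9)-2 = -11

-11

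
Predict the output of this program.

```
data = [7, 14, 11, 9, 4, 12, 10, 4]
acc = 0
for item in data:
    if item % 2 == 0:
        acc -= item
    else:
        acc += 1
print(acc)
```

item=7: not even, acc = 0+1 = 1
item=14: even, acc = 1-14 = -13
item=11: not even, acc = (-13)+1 = -12
item=9: not even, acc = (-12)+1 = -11
item=4: even, acc = (-11)-4 = -15
item=12: even, acc = (-15)-12 = -27
item=10: even, acc = (-27)-10 = -37
item=4: even, acc = (-37)-4 = -41

-41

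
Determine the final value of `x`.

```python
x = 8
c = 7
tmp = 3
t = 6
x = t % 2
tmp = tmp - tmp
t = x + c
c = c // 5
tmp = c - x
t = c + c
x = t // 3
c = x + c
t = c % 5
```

0

x = 6%2 = 0
tmp = 3-3 = 0
t = 0+7 = 7
c = 7//5 = 1
tmp = 1-0 = 1
t = 1+1 = 2
x = 2//3 = 0
c = 0+1 = 1
t = 1%5 = 1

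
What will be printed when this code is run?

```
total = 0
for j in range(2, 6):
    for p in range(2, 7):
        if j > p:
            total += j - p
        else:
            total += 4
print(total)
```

66

j=2,p=2: not 2>2, total = 0+4 = 4
j=2,p=3: not 2>3, total = 4+4 = 8
j=2,p=4: not 2>4, total = 8+4 = 12
j=2,p=5: not 2>5, total = 12+4 = 16
j=2,p=6: not 2>6, total = 16+4 = 20
j=3,p=2: 3>2, total = 20+1 = 21
j=3,p=3: not 3>3, total = 21+4 = 25
j=3,p=4: not 3>4, total = 25+4 = 29
j=3,p=5: not 3>5, total = 29+4 = 33
j=3,p=6: not 3>6, total = 33+4 = 37
j=4,p=2: 4>2, total = 37+2 = 39
j=4,p=3: 4>3, total = 39+1 = 40
j=4,p=4: not 4>4, total = 40+4 = 44
j=4,p=5: not 4>5, total = 44+4 = 48
j=4,p=6: not 4>6, total = 48+4 = 52
j=5,p=2: 5>2, total = 52+3 = 55
j=5,p=3: 5>3, total = 55+2 = 57
j=5,p=4: 5>4, total = 57+1 = 58
j=5,p=5: not 5>5, total = 58+4 = 62
j=5,p=6: not 5>6, total = 62+4 = 66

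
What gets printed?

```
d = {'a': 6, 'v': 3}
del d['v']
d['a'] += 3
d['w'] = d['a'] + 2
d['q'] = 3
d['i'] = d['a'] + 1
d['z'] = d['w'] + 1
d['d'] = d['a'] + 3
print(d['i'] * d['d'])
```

120

del 'v' → {'a': 6}
d['a'] = 6+3 = 9 → {'a': 9}
d['w'] = d['a']+2 = 11 → {'a': 9, 'w': 11}
d['q'] = 3 → {'a': 9, 'w': 11, 'q': 3}
d['i'] = d['a']+1 = 10 → {'a': 9, 'w': 11, 'q': 3, 'i': 10}
d['z'] = d['w']+1 = 12 → {'a': 9, 'w': 11, 'q': 3, 'i': 10, 'z': 12}
d['d'] = d['a']+3 = 12 → {'a': 9, 'w': 11, 'q': 3, 'i': 10, 'z': 12, 'd': 12}
d['i']*d['d'] = 10*12 = 120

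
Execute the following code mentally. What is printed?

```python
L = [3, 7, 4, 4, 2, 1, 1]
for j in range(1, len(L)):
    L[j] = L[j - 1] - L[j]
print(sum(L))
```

j=1: L[1] = 3-7 = -4 → [3, -4, 4, 4, 2, 1, 1]
j=2: L[2] = (-4)-4 = -8 → [3, -4, -8, 4, 2, 1, 1]
j=3: L[3] = (-8)-4 = -12 → [3, -4, -8, -12, 2, 1, 1]
j=4: L[4] = (-12)-2 = -14 → [3, -4, -8, -12, -14, 1, 1]
j=5: L[5] = (-14)-1 = -15 → [3, -4, -8, -12, -14, -15, 1]
j=6: L[6] = (-15)-1 = -16 → [3, -4, -8, -12, -14, -15, -16]
sum = -66

-66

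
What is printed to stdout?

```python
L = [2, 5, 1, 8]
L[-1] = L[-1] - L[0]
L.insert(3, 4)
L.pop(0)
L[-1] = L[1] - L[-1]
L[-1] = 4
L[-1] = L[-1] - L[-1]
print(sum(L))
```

L[-1] = L[-1]-L[0] = 8-2 = 6 → [2, 5, 1, 6]
insert 4 at 3 → [2, 5, 1, 4, 6]
pop(0) removes 2 → [5, 1, 4, 6]
L[-1] = L[1]-L[-1] = 1-6 = -5 → [5, 1, 4, -5]
L[-1] = 4 → [5, 1, 4, 4]
L[-1] = L[-1]-L[-1] = 4-4 = 0 → [5, 1, 4, 0]
sum = 10

10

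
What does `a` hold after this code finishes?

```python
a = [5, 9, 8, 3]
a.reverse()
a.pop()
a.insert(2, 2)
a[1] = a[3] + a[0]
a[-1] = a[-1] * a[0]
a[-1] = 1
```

[3, 12, 2, 1]

reverse → [3, 8, 9, 5]
pop() removes 5 → [3, 8, 9]
insert 2 at 2 → [3, 8, 2, 9]
a[1] = a[3]+a[0] = 9+3 = 12 → [3, 12, 2, 9]
a[-1] = a[-1]*a[0] = 9*3 = 27 → [3, 12, 2, 27]
a[-1] = 1 → [3, 12, 2, 1]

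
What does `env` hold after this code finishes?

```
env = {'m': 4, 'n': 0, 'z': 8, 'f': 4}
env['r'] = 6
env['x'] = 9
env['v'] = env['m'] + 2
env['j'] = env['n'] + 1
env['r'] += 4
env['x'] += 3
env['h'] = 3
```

env['r'] = 6 → {'m': 4, 'n': 0, 'z': 8, 'f': 4, 'r': 6}
env['x'] = 9 → {'m': 4, 'n': 0, 'z': 8, 'f': 4, 'r': 6, 'x': 9}
env['v'] = env['m']+2 = 6 → {'m': 4, 'n': 0, 'z': 8, 'f': 4, 'r': 6, 'x': 9, 'v': 6}
env['j'] = env['n']+1 = 1 → {'m': 4, 'n': 0, 'z': 8, 'f': 4, 'r': 6, 'x': 9, 'v': 6, 'j': 1}
env['r'] = 6+4 = 10 → {'m': 4, 'n': 0, 'z': 8, 'f': 4, 'r': 10, 'x': 9, 'v': 6, 'j': 1}
env['x'] = 9+3 = 12 → {'m': 4, 'n': 0, 'z': 8, 'f': 4, 'r': 10, 'x': 12, 'v': 6, 'j': 1}
env['h'] = 3 → {'m': 4, 'n': 0, 'z': 8, 'f': 4, 'r': 10, 'x': 12, 'v': 6, 'j': 1, 'h': 3}

{'m': 4, 'n': 0, 'z': 8, 'f': 4, 'r': 10, 'x': 12, 'v': 6, 'j': 1, 'h': 3}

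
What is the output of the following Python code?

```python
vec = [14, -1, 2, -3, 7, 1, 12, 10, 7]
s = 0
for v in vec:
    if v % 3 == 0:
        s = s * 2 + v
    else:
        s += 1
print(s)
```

v=14: not %3==0, s = 0+1 = 1
v=-1: not %3==0, s = 1+1 = 2
v=2: not %3==0, s = 2+1 = 3
v=-3: %3==0, s = 3*2+(-3) = 3
v=7: not %3==0, s = 3+1 = 4
v=1: not %3==0, s = 4+1 = 5
v=12: %3==0, s = 5*2+12 = 22
v=10: not %3==0, s = 22+1 = 23
v=7: not %3==0, s = 23+1 = 24

24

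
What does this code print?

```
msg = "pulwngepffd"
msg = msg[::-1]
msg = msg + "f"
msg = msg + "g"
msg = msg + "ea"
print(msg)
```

reverse → 'dffpegnwlup'
+ 'f' → 'dffpegnwlupf'
+ 'g' → 'dffpegnwlupfg'
+ 'ea' → 'dffpegnwlupfgea'

dffpegnwlupfgea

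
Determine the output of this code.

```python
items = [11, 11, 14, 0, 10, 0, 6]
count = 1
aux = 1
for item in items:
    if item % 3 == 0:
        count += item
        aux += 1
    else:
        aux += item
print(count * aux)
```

350

item=11: not %3==0; aux=12
item=11: not %3==0; aux=23
item=14: not %3==0; aux=37
item=0: %3==0, count = 1+0 = 1; aux=38
item=10: not %3==0; aux=48
item=0: %3==0, count = 1+0 = 1; aux=49
item=6: %3==0, count = 1+6 = 7; aux=50
count*aux = 7*50 = 350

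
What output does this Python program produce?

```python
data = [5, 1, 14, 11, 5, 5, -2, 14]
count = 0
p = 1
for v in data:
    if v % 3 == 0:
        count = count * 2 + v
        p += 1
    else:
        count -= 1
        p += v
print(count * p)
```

v=5: not %3==0, count = 0-1 = -1; p=6
v=1: not %3==0, count = (-1)-1 = -2; p=7
v=14: not %3==0, count = (-2)-1 = -3; p=21
v=11: not %3==0, count = (-3)-1 = -4; p=32
v=5: not %3==0, count = (-4)-1 = -5; p=37
v=5: not %3==0, count = (-5)-1 = -6; p=42
v=-2: not %3==0, count = (-6)-1 = -7; p=40
v=14: not %3==0, count = (-7)-1 = -8; p=54
count*p = (-8)*54 = -432

-432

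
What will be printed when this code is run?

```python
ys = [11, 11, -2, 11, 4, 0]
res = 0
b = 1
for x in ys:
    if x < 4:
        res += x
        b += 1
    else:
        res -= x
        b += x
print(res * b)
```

x=11: not <4, res = 0-11 = -11; b=12
x=11: not <4, res = (-11)-11 = -22; b=23
x=-2: <4, res = (-22)+(-2) = -24; b=24
x=11: not <4, res = (-24)-11 = -35; b=35
x=4: not <4, res = (-35)-4 = -39; b=39
x=0: <4, res = (-39)+0 = -39; b=40
res*b = (-39)*40 = -1560

-1560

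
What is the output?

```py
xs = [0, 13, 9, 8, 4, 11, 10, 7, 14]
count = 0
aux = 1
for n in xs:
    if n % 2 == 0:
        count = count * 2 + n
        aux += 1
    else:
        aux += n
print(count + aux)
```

160

n=0: even, count = 0*2+0 = 0; aux=2
n=13: not even; aux=15
n=9: not even; aux=24
n=8: even, count = 0*2+8 = 8; aux=25
n=4: even, count = 8*2+4 = 20; aux=26
n=11: not even; aux=37
n=10: even, count = 20*2+10 = 50; aux=38
n=7: not even; aux=45
n=14: even, count = 50*2+14 = 114; aux=46
count+aux = 114+46 = 160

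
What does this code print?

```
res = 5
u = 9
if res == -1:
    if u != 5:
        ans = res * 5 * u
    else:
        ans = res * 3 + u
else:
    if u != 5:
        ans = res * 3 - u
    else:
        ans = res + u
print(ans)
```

6

res=5, u=9
res == -1 is False; u != 5 is True
→ ans = res * 3 - u = 6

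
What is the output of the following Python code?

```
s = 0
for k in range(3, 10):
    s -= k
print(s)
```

k=3: s = 0-3 = -3
k=4: s = (-3)-4 = -7
k=5: s = (-7)-5 = -12
k=6: s = (-12)-6 = -18
k=7: s = (-18)-7 = -25
k=8: s = (-25)-8 = -33
k=9: s = (-33)-9 = -42

-42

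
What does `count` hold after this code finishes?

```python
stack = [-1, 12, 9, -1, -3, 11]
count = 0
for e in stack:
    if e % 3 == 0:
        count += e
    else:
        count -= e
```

9

e=-1: not %3==0, count = 0-(-1) = 1
e=12: %3==0, count = 1+12 = 13
e=9: %3==0, count = 13+9 = 22
e=-1: not %3==0, count = 22-(-1) = 23
e=-3: %3==0, count = 23+(-3) = 20
e=11: not %3==0, count = 20-11 = 9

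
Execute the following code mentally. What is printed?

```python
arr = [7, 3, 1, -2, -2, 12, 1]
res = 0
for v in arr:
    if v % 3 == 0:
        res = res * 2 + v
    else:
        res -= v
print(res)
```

v=7: not %3==0, res = 0-7 = -7
v=3: %3==0, res = (-7)*2+3 = -11
v=1: not %3==0, res = (-11)-1 = -12
v=-2: not %3==0, res = (-12)-(-2) = -10
v=-2: not %3==0, res = (-10)-(-2) = -8
v=12: %3==0, res = (-8)*2+12 = -4
v=1: not %3==0, res = (-4)-1 = -5

-5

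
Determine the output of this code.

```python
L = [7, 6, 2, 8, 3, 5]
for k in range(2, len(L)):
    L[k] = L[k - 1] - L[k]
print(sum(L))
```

k=2: L[2] = 6-2 = 4 → [7, 6, 4, 8, 3, 5]
k=3: L[3] = 4-8 = -4 → [7, 6, 4, -4, 3, 5]
k=4: L[4] = (-4)-3 = -7 → [7, 6, 4, -4, -7, 5]
k=5: L[5] = (-7)-5 = -12 → [7, 6, 4, -4, -7, -12]
sum = -6

-6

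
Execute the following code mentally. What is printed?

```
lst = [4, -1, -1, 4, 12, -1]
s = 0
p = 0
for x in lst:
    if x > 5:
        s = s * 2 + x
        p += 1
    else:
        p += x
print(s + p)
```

x=4: not >5; p=4
x=-1: not >5; p=3
x=-1: not >5; p=2
x=4: not >5; p=6
x=12: >5, s = 0*2+12 = 12; p=7
x=-1: not >5; p=6
s+p = 12+6 = 18

18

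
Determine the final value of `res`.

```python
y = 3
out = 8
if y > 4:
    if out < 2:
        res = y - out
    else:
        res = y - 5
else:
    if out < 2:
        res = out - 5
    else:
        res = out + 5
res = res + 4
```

17

y=3, out=8
y > 4 is False; out < 2 is False
→ res = out + 5 = 13
res = 13+4 = 17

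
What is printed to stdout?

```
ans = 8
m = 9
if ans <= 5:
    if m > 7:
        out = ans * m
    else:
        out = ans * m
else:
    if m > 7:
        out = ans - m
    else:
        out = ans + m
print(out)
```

ans=8, m=9
ans <= 5 is False; m > 7 is True
→ out = ans - m = -1

-1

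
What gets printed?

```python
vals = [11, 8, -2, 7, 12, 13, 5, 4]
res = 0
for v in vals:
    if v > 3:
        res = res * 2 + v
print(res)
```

1234

v=11: >3, res = 0*2+11 = 11
v=8: >3, res = 11*2+8 = 30
v=-2: not >3
v=7: >3, res = 30*2+7 = 67
v=12: >3, res = 67*2+12 = 146
v=13: >3, res = 146*2+13 = 305
v=5: >3, res = 305*2+5 = 615
v=4: >3, res = 615*2+4 = 1234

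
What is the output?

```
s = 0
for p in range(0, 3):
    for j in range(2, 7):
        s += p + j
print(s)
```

p=0,j=2: s = 0+2 = 2
p=0,j=3: s = 2+3 = 5
p=0,j=4: s = 5+4 = 9
p=0,j=5: s = 9+5 = 14
p=0,j=6: s = 14+6 = 20
p=1,j=2: s = 20+3 = 23
p=1,j=3: s = 23+4 = 27
p=1,j=4: s = 27+5 = 32
p=1,j=5: s = 32+6 = 38
p=1,j=6: s = 38+7 = 45
p=2,j=2: s = 45+4 = 49
p=2,j=3: s = 49+5 = 54
p=2,j=4: s = 54+6 = 60
p=2,j=5: s = 60+7 = 67
p=2,j=6: s = 67+8 = 75

75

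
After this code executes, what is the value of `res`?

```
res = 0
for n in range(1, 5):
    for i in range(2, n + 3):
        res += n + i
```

88

n=1,i=2: res = 0+3 = 3
n=1,i=3: res = 3+4 = 7
n=2,i=2: res = 7+4 = 11
n=2,i=3: res = 11+5 = 16
n=2,i=4: res = 16+6 = 22
n=3,i=2: res = 22+5 = 27
n=3,i=3: res = 27+6 = 33
n=3,i=4: res = 33+7 = 40
n=3,i=5: res = 40+8 = 48
n=4,i=2: res = 48+6 = 54
n=4,i=3: res = 54+7 = 61
n=4,i=4: res = 61+8 = 69
n=4,i=5: res = 69+9 = 78
n=4,i=6: res = 78+10 = 88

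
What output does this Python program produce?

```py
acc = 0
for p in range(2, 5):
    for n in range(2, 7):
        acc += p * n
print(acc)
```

p=2,n=2: acc = 0+4 = 4
p=2,n=3: acc = 4+6 = 10
p=2,n=4: acc = 10+8 = 18
p=2,n=5: acc = 18+10 = 28
p=2,n=6: acc = 28+12 = 40
p=3,n=2: acc = 40+6 = 46
p=3,n=3: acc = 46+9 = 55
p=3,n=4: acc = 55+12 = 67
p=3,n=5: acc = 67+15 = 82
p=3,n=6: acc = 82+18 = 100
p=4,n=2: acc = 100+8 = 108
p=4,n=3: acc = 108+12 = 120
p=4,n=4: acc = 120+16 = 136
p=4,n=5: acc = 136+20 = 156
p=4,n=6: acc = 156+24 = 180

180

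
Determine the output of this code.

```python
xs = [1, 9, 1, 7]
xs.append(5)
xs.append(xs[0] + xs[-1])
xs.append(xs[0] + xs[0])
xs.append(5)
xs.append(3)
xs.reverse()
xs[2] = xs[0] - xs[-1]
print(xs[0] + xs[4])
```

append 5 → [1, 9, 1, 7, 5]
append xs[0]+xs[-1] = 1+5 = 6 → [1, 9, 1, 7, 5, 6]
append xs[0]+xs[0] = 1+1 = 2 → [1, 9, 1, 7, 5, 6, 2]
append 5 → [1, 9, 1, 7, 5, 6, 2, 5]
append 3 → [1, 9, 1, 7, 5, 6, 2, 5, 3]
reverse → [3, 5, 2, 6, 5, 7, 1, 9, 1]
xs[2] = xs[0]-xs[-1] = 3-1 = 2 → [3, 5, 2, 6, 5, 7, 1, 9, 1]
xs[0]+xs[4] = 3+5 = 8

8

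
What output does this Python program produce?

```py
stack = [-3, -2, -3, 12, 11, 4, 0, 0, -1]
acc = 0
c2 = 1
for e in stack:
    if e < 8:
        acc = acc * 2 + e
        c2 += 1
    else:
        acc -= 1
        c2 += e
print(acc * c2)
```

e=-3: <8, acc = 0*2+(-3) = -3; c2=2
e=-2: <8, acc = (-3)*2+(-2) = -8; c2=3
e=-3: <8, acc = (-8)*2+(-3) = -19; c2=4
e=12: not <8, acc = (-19)-1 = -20; c2=16
e=11: not <8, acc = (-20)-1 = -21; c2=27
e=4: <8, acc = (-21)*2+4 = -38; c2=28
e=0: <8, acc = (-38)*2+0 = -76; c2=29
e=0: <8, acc = (-76)*2+0 = -152; c2=30
e=-1: <8, acc = (-152)*2+(-1) = -305; c2=31
acc*c2 = (-305)*31 = -9455

-9455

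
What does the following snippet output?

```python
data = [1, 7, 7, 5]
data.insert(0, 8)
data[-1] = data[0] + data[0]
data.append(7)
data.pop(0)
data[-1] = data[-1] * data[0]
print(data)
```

[1, 7, 7, 16, 7]

insert 8 at 0 → [8, 1, 7, 7, 5]
data[-1] = data[0]+data[0] = 8+8 = 16 → [8, 1, 7, 7, 16]
append 7 → [8, 1, 7, 7, 16, 7]
pop(0) removes 8 → [1, 7, 7, 16, 7]
data[-1] = data[-1]*data[0] = 7*1 = 7 → [1, 7, 7, 16, 7]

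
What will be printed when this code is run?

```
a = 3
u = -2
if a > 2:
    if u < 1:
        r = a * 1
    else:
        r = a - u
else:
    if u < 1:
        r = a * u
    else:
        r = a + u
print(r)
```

3

a=3, u=-2
a > 2 is True; u < 1 is True
→ r = a * 1 = 3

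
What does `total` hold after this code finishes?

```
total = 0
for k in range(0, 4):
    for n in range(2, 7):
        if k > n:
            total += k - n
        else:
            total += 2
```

k=0,n=2: not 0>2, total = 0+2 = 2
k=0,n=3: not 0>3, total = 2+2 = 4
k=0,n=4: not 0>4, total = 4+2 = 6
k=0,n=5: not 0>5, total = 6+2 = 8
k=0,n=6: not 0>6, total = 8+2 = 10
k=1,n=2: not 1>2, total = 10+2 = 12
k=1,n=3: not 1>3, total = 12+2 = 14
k=1,n=4: not 1>4, total = 14+2 = 16
k=1,n=5: not 1>5, total = 16+2 = 18
k=1,n=6: not 1>6, total = 18+2 = 20
k=2,n=2: not 2>2, total = 20+2 = 22
k=2,n=3: not 2>3, total = 22+2 = 24
k=2,n=4: not 2>4, total = 24+2 = 26
k=2,n=5: not 2>5, total = 26+2 = 28
k=2,n=6: not 2>6, total = 28+2 = 30
k=3,n=2: 3>2, total = 30+1 = 31
k=3,n=3: not 3>3, total = 31+2 = 33
k=3,n=4: not 3>4, total = 33+2 = 35
k=3,n=5: not 3>5, total = 35+2 = 37
k=3,n=6: not 3>6, total = 37+2 = 39

39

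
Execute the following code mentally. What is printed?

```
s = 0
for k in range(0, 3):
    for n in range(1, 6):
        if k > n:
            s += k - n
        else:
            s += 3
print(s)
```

43

k=0,n=1: not 0>1, s = 0+3 = 3
k=0,n=2: not 0>2, s = 3+3 = 6
k=0,n=3: not 0>3, s = 6+3 = 9
k=0,n=4: not 0>4, s = 9+3 = 12
k=0,n=5: not 0>5, s = 12+3 = 15
k=1,n=1: not 1>1, s = 15+3 = 18
k=1,n=2: not 1>2, s = 18+3 = 21
k=1,n=3: not 1>3, s = 21+3 = 24
k=1,n=4: not 1>4, s = 24+3 = 27
k=1,n=5: not 1>5, s = 27+3 = 30
k=2,n=1: 2>1, s = 30+1 = 31
k=2,n=2: not 2>2, s = 31+3 = 34
k=2,n=3: not 2>3, s = 34+3 = 37
k=2,n=4: not 2>4, s = 37+3 = 40
k=2,n=5: not 2>5, s = 40+3 = 43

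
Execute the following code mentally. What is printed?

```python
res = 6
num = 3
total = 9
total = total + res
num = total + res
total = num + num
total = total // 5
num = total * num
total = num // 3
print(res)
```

6

total = 9+6 = 15
num = 15+6 = 21
total = 21+21 = 42
total = 42//5 = 8
num = 8*21 = 168
total = 168//3 = 56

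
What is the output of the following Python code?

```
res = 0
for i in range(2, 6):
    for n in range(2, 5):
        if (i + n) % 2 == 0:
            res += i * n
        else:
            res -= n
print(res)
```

42

i=2,n=2: even sum, res = 0+4 = 4
i=2,n=3: odd sum, res = 4-3 = 1
i=2,n=4: even sum, res = 1+8 = 9
i=3,n=2: odd sum, res = 9-2 = 7
i=3,n=3: even sum, res = 7+9 = 16
i=3,n=4: odd sum, res = 16-4 = 12
i=4,n=2: even sum, res = 12+8 = 20
i=4,n=3: odd sum, res = 20-3 = 17
i=4,n=4: even sum, res = 17+16 = 33
i=5,n=2: odd sum, res = 33-2 = 31
i=5,n=3: even sum, res = 31+15 = 46
i=5,n=4: odd sum, res = 46-4 = 42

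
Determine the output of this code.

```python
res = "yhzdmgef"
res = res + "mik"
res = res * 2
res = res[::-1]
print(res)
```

+ 'mik' → 'yhzdmgefmik'
repeat ×2 → 'yhzdmgefmikyhzdmgefmik'
reverse → 'kimfegmdzhykimfegmdzhy'

kimfegmdzhykimfegmdzhy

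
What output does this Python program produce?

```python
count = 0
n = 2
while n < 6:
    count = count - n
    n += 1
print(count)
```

-14

n=2: count = 0-2 = -2
n=3: count = (-2)-3 = -5
n=4: count = (-5)-4 = -9
n=5: count = (-9)-5 = -14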